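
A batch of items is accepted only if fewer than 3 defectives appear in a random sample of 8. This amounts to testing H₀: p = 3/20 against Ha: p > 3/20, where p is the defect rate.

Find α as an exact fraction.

2693447019/25600000000

Under H₀, X ~ Binomial(8, 3/20); the Type I error rate is P(X ≥ 3).
α = 1 − P(X ≤ 2) = 1 − 22906552981/25600000000 = 2693447019/25600000000.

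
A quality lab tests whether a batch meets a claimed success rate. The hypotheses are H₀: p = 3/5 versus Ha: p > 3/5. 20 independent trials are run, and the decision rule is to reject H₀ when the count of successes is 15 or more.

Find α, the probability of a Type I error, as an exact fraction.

11978051445297/95367431640625

Under H₀, K ~ Binomial(20, 3/5), and α = P(K ≥ 15).
P(K ≥ 15) = Σ_{j=15}^{20} C(20,j)·(3/5)^j·(2/5)^{20-j} = 11978051445297/95367431640625.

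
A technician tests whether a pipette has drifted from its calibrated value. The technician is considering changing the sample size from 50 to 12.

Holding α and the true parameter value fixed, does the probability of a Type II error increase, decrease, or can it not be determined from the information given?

It increases.

With less data the test statistic is noisier; under Ha, more outcomes land inside the acceptance region.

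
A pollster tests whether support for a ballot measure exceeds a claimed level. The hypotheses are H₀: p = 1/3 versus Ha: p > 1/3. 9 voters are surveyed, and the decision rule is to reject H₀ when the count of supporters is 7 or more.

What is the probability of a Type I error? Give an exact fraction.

The Type I error probability is α = P(S ≥ 7) computed under H₀, where S ~ Binomial(9, 1/3).
P(S ≥ 7) = Σ_{j=7}^{9} C(9,j)·(1/3)^j·(2/3)^{9-j} = 163/19683.

163/19683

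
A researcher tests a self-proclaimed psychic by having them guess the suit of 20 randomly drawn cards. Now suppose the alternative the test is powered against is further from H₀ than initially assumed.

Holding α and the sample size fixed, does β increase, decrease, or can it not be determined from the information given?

The further the true parameter sits from the null value, the more of the Ha sampling distribution falls in the rejection region.

It decreases.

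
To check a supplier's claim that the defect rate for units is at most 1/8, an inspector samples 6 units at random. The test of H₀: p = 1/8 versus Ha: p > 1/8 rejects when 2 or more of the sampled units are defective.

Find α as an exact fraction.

43653/262144

The significance level is the probability, assuming p = 1/8, of seeing 2 or more defectives in 6 draws.
Via the complement, α = 1 − Σ_{j=0}^{1} C(6,j)(1/8)^j(7/8)^{6-j} = 43653/262144.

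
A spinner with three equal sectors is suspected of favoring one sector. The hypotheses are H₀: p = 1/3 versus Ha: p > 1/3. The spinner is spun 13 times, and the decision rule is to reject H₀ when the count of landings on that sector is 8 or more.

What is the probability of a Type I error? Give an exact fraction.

6139/177147

α = P(reject H₀ | H₀ true) = P(K ≥ 8 | p = 1/3), with K ~ Binomial(13, 1/3).
Summing C(13,j)(1/3)^j(2/3)^{13−j} for j = 8,…,13 gives 6139/177147.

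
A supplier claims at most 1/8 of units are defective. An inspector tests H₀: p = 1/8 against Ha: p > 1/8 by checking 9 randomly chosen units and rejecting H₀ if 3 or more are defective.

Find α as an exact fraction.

3083341/33554432

The significance level is the probability, assuming p = 1/8, of seeing 3 or more defectives in 9 draws.
Computing the lower-tail complement: 1 − 30471091/33554432 = 3083341/33554432.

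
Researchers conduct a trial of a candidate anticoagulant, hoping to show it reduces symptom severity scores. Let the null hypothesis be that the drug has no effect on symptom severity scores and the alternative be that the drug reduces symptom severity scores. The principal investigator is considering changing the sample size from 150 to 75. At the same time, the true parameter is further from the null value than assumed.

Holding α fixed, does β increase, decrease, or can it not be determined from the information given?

The first change alone would make β increase; the second alone would make β decrease. Which effect dominates depends on the magnitudes, which are not given.

Cannot be determined from the information given.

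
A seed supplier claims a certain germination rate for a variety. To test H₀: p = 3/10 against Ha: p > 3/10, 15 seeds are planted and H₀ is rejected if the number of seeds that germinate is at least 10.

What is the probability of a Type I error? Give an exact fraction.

913130252109/250000000000000

The Type I error probability is α = P(X ≥ 10) computed under H₀, where X ~ Binomial(15, 3/10).
Adding the binomial terms for j = 10 through 15 with p = 3/10 yields 913130252109/250000000000000.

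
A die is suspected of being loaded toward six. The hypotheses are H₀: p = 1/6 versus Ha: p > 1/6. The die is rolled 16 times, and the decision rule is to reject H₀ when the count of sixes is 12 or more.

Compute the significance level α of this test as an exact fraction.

The Type I error probability is α = P(Y ≥ 12) computed under H₀, where Y ~ Binomial(16, 1/6).
Summing C(16,j)(1/6)^j(5/6)^{16−j} for j = 12,…,16 gives 134509/313456656384.

134509/313456656384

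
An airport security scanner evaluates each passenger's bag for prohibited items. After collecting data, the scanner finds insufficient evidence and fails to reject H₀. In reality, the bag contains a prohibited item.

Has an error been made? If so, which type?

The conventional null hypothesis here is that the bag contains no prohibited items.
H₀ was not rejected, but H₀ is actually false.
Failing to reject a false null hypothesis is a Type II error (false negative).

Type II error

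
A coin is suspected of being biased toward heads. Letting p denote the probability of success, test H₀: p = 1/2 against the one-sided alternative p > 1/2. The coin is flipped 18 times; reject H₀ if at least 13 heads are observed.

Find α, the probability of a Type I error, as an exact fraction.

1577/32768

Under H₀, S ~ Binomial(18, 1/2), and α = P(S ≥ 13).
P(S ≥ 13) = [C(18,13) + C(18,14) + C(18,15) + C(18,16) + C(18,17) + C(18,18)] / 2^18 = (8568 + 3060 + 816 + 153 + 18 + 1) / 262144 = 12616/262144 = 1577/32768.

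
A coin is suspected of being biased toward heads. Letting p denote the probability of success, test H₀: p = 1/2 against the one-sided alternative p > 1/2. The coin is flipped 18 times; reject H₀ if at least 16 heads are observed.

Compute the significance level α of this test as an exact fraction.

43/65536

α = P(reject H₀ | H₀ true) = P(S ≥ 16 | p = 1/2), with S ~ Binomial(18, 1/2).
Summing the upper tail: (153 + 18 + 1) / 2^18 = 172/262144 = 43/65536.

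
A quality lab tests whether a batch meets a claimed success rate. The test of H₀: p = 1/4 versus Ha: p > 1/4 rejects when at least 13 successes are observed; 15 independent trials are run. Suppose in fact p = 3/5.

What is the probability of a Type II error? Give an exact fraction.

β = P(fail to reject H₀ | Ha true) = P(X ≤ 12 | p = 3/5), X ~ Binomial(15, 3/5).
Adding the binomial probabilities P(X=0)+…+P(X=12) at p = 3/5 gives 29690124488/30517578125.

29690124488/30517578125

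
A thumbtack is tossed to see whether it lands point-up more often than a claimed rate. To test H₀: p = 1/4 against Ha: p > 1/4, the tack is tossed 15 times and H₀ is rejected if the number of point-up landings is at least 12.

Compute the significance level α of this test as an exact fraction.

3319/268435456

Under H₀, S ~ Binomial(15, 1/4), and α = P(S ≥ 12).
Summing C(15,j)(1/4)^j(3/4)^{15−j} for j = 12,…,15 gives 3319/268435456.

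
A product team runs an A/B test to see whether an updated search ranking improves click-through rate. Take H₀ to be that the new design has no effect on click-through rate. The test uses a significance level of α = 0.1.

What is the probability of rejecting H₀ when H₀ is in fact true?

The significance level α is, by definition, the probability of a Type I error — P(reject H₀ | H₀ true).

0.1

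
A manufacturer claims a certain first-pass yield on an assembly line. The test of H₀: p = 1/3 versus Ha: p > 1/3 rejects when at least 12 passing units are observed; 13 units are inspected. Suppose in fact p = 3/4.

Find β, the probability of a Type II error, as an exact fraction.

A Type II error is failing to reject when Ha holds: with p = 3/4, β = P(X ≤ 11).
Summing C(13,j)·(3/4)^j·(1/4)^{13-j} for j = 0..11 gives 3662863/4194304.

3662863/4194304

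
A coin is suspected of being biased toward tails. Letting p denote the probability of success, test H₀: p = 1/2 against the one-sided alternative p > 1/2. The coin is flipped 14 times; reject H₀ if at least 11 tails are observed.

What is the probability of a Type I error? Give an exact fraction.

235/8192

The Type I error probability is α = P(X ≥ 11) computed under H₀, where X ~ Binomial(14, 1/2).
Summing the upper tail: (364 + 91 + 14 + 1) / 2^14 = 470/16384 = 235/8192.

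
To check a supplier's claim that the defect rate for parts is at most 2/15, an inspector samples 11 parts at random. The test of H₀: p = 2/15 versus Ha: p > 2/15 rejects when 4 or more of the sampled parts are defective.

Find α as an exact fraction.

27663615392/576650390625

α = P(reject H₀ | H₀ true) = P(X ≥ 4 | p = 2/15), X ~ Binomial(11, 2/15).
α = 1 − P(X ≤ 3) = 1 − 548986775233/576650390625 = 27663615392/576650390625.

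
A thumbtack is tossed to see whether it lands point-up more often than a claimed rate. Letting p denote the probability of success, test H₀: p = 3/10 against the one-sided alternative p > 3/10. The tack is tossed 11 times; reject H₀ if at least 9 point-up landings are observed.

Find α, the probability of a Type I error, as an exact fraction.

α = P(reject H₀ | H₀ true) = P(K ≥ 9 | p = 3/10), with K ~ Binomial(11, 3/10).
Summing C(11,j)(3/10)^j(7/10)^{11−j} for j = 9,…,11 gives 11553921/20000000000.

11553921/20000000000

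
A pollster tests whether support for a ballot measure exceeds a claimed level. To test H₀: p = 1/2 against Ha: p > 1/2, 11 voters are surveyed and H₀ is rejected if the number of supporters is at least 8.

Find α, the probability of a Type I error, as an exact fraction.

29/256

Under H₀, X ~ Binomial(11, 1/2), and α = P(X ≥ 8).
Summing the upper tail: (165 + 55 + 11 + 1) / 2^11 = 232/2048 = 29/256.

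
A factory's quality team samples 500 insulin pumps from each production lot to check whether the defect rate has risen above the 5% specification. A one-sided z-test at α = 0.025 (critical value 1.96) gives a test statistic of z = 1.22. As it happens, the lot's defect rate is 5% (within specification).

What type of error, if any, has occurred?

Neither — the decision is correct.

The conventional null hypothesis is that the lot's defect rate is 5% (within specification).
Since z = 1.22 ≤ z* = 1.96, H₀ is not rejected.
H₀ is true (actually the lot's defect rate is 5% (within specification)).
The decision matches the true state — no error.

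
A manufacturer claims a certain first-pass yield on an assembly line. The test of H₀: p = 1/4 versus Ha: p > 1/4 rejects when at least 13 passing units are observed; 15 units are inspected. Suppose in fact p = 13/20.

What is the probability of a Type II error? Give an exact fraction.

Under the alternative p = 13/20, S ~ Binomial(15, 13/20); β is the probability the test does not reject, P(S < 13).
Equivalently, β = 1 − P(S ≥ 13) = 30745097163070342213/32768000000000000000.

30745097163070342213/32768000000000000000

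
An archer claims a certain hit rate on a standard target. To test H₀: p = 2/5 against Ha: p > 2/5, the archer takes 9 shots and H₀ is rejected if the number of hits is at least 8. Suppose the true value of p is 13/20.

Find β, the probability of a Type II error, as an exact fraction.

112501116301/128000000000

Under the alternative p = 13/20, Y ~ Binomial(9, 13/20); β is the probability the test does not reject, P(Y < 8).
Equivalently, β = 1 − P(Y ≥ 8) = 112501116301/128000000000.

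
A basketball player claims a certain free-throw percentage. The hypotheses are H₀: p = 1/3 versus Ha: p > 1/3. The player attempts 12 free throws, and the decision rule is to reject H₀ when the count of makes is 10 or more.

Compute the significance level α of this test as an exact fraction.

289/531441

α = P(reject H₀ | H₀ true) = P(X ≥ 10 | p = 1/3), with X ~ Binomial(12, 1/3).
Adding the binomial terms for j = 10 through 12 with p = 1/3 yields 289/531441.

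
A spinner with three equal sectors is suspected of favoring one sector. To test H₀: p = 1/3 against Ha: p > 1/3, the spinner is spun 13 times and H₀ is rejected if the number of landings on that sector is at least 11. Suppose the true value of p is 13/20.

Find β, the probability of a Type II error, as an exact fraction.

β = P(fail to reject H₀ | Ha true) = P(S ≤ 10 | p = 13/20), S ~ Binomial(13, 13/20).
Summing C(13,j)·(13/20)^j·(7/20)^{13-j} for j = 0..10 gives 36323681060626281/40960000000000000.

36323681060626281/40960000000000000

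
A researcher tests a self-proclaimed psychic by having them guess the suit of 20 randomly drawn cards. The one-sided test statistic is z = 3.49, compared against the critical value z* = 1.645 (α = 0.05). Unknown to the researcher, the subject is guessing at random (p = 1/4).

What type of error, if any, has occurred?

The conventional null hypothesis is that the subject is guessing at random (p = 1/4).
Since z = 3.49 > z* = 1.645, H₀ is rejected.
H₀ is true (actually the subject is guessing at random (p = 1/4)).
Rejecting a true H₀ is a Type I error.

Type I error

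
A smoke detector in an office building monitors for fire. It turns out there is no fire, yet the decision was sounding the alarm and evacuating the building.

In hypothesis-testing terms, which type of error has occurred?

Type I error

The null hypothesis here is that there is no fire.
'Sounding the alarm and evacuating the building' corresponds to rejecting H₀.
H₀ was rejected but H₀ is true — a Type I error (false positive).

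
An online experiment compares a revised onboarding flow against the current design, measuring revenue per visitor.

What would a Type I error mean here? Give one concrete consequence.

A Type I error would mean concluding that the new design increases revenue per visitor when in fact the new design has no effect on revenue per visitor. Consequence: engineering effort is spent shipping a change that doesn't actually help.

With the conventional null hypothesis that the new design has no effect on revenue per visitor:
A Type I error is rejecting H₀ when H₀ is true.
Here that means shipping the new feature to all users when actually the new design has no effect on revenue per visitor.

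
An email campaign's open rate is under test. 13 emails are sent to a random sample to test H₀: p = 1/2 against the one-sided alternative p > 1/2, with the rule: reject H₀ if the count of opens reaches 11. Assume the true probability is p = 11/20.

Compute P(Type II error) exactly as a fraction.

39857841016429707/40960000000000000

A Type II error is failing to reject when Ha holds: with p = 11/20, β = P(K ≤ 10).
Summing C(13,j)·(11/20)^j·(9/20)^{13-j} for j = 0..10 gives 39857841016429707/40960000000000000.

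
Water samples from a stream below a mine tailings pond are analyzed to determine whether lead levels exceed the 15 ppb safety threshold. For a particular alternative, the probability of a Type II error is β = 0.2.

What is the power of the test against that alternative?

Power = 1 − β = 1 − 0.2 = 0.8.

0.8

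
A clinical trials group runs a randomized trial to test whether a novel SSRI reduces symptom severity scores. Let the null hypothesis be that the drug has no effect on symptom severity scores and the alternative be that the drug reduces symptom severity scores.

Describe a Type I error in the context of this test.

A Type I error would mean concluding that the drug reduces symptom severity scores when in fact the drug has no effect on symptom severity scores.

A Type I error is rejecting H₀ when H₀ is true.
Here that means concluding that the drug is effective when actually the drug has no effect on symptom severity scores.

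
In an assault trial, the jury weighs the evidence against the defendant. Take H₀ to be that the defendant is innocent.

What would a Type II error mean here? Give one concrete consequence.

A Type II error would mean concluding that the defendant is innocent (or at least failing to establish that the defendant is guilty) when in fact the defendant is guilty. Consequence: a guilty person goes free.

A Type II error is failing to reject H₀ when H₀ is false.
Here that means acquitting the defendant when actually the defendant is guilty.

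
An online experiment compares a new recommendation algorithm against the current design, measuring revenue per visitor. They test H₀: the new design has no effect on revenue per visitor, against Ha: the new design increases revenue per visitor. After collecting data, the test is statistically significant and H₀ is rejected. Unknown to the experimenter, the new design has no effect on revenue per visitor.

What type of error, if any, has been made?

Type I error

H₀ was rejected, but H₀ is actually true.
Rejecting a true null hypothesis is a Type I error (false positive).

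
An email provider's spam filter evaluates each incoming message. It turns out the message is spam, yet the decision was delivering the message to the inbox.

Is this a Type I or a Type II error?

Type II error

The null hypothesis here is that the message is legitimate (not spam).
'Delivering the message to the inbox' corresponds to failing to reject H₀.
H₀ was not rejected but H₀ is false — a Type II error (false negative).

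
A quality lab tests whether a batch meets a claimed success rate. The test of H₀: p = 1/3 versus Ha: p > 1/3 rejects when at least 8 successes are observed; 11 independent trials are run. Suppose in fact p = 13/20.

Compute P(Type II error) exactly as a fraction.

Under the alternative p = 13/20, X ~ Binomial(11, 13/20); β is the probability the test does not reject, P(X < 8).
Summing C(11,j)·(13/20)^j·(7/20)^{11-j} for j = 0..7 gives 2941183244209/5120000000000.

2941183244209/5120000000000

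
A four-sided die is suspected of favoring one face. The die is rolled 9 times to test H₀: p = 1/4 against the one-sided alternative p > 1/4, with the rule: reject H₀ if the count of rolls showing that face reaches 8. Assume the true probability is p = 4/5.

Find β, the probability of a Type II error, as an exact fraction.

β = P(fail to reject H₀ | Ha true) = P(X ≤ 7 | p = 4/5), X ~ Binomial(9, 4/5).
Summing C(9,j)·(4/5)^j·(1/5)^{9-j} for j = 0..7 gives 1101157/1953125.

1101157/1953125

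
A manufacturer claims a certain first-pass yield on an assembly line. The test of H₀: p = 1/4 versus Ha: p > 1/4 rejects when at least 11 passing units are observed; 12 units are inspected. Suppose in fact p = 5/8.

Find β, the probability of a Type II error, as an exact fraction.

Under the alternative p = 5/8, Y ~ Binomial(12, 5/8); β is the probability the test does not reject, P(Y < 11).
Equivalently, β = 1 − P(Y ≥ 11) = 66717523611/68719476736.

66717523611/68719476736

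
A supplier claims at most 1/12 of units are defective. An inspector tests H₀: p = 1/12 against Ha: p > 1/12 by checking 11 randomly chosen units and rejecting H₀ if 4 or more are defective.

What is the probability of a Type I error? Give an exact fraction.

305362129/30958682112

The significance level is the probability, assuming p = 1/12, of seeing 4 or more defectives in 11 draws.
Computing the lower-tail complement: 1 − 30653319983/30958682112 = 305362129/30958682112.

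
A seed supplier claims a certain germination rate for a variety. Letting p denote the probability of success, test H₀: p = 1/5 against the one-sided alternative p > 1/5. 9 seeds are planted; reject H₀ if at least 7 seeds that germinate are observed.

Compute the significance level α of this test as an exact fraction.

613/1953125

The Type I error probability is α = P(Y ≥ 7) computed under H₀, where Y ~ Binomial(9, 1/5).
Summing C(9,j)(1/5)^j(4/5)^{9−j} for j = 7,…,9 gives 613/1953125.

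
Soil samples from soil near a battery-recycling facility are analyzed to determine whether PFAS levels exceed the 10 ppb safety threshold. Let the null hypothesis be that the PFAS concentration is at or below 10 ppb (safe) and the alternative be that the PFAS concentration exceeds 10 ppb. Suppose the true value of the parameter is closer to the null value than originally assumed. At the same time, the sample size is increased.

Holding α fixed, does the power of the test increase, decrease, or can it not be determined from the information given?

The first change alone would make β increase; the second alone would make β decrease. Which effect dominates depends on the magnitudes, which are not given.
Since power = 1 − β, the effect on power is likewise indeterminate.

Cannot be determined from the information given.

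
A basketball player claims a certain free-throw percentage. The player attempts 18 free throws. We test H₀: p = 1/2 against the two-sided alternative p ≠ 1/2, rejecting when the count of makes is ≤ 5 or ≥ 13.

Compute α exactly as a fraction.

Under H₀, X ~ Binomial(18, 1/2); α is the probability of landing in either tail, P(X ≤ 5) + P(X ≥ 13).
Each tail has probability (1 + 18 + 153 + 816 + 3060 + 8568)/262144; doubling gives α = 25232/262144 = 1577/16384.

1577/16384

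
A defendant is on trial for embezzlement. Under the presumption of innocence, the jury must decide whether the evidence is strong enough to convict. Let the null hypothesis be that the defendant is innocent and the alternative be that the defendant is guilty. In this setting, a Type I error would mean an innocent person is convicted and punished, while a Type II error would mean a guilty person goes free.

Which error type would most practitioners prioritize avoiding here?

The Type I consequence (an innocent person is convicted and punished) is more severe than the Type II consequence (a guilty person goes free).

Type I error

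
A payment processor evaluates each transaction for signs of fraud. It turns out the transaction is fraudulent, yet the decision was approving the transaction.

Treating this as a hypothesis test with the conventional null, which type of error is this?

Type II error

The null hypothesis here is that the transaction is legitimate.
'Approving the transaction' corresponds to failing to reject H₀.
H₀ was not rejected but H₀ is false — a Type II error (false negative).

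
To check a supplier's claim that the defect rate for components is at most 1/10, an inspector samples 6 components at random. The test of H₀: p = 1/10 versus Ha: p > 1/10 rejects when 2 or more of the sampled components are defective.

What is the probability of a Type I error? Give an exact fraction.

α = P(reject H₀ | H₀ true) = P(S ≥ 2 | p = 1/10), S ~ Binomial(6, 1/10).
α = 1 − P(S ≤ 1) = 1 − 177147/200000 = 22853/200000.

22853/200000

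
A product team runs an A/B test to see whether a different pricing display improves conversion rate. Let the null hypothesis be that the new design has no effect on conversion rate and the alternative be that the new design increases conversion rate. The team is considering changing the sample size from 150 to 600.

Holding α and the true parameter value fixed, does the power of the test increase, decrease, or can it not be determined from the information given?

More data shrinks sampling variability; the test statistic under Ha concentrates further from the null value, making rejection more likely.
Since power = 1 − β and β decreases, power increases.

It increases.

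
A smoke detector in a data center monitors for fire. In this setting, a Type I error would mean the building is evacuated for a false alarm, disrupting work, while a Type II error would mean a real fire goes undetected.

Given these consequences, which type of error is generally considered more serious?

The Type II consequence (a real fire goes undetected) is more severe than the Type I consequence (the building is evacuated for a false alarm, disrupting work).

Type II error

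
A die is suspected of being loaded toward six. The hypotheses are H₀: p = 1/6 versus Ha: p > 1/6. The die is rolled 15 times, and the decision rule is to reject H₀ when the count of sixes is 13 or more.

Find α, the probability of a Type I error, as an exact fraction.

The Type I error probability is α = P(S ≥ 13) computed under H₀, where S ~ Binomial(15, 1/6).
Adding the binomial terms for j = 13 through 15 with p = 1/6 yields 2701/470184984576.

2701/470184984576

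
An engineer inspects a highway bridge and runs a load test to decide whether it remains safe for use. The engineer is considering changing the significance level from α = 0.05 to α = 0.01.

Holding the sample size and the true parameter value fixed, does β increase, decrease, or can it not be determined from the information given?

Lowering α raises the bar for rejection; under Ha, the test now fails to reject on outcomes it previously would have rejected.

It increases.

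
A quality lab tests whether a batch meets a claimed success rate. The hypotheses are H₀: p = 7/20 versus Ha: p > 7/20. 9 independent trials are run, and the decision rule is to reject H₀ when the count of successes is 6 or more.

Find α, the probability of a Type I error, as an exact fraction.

6859289647/128000000000

Under H₀, S ~ Binomial(9, 7/20), and α = P(S ≥ 6).
Adding the binomial terms for j = 6 through 9 with p = 7/20 yields 6859289647/128000000000.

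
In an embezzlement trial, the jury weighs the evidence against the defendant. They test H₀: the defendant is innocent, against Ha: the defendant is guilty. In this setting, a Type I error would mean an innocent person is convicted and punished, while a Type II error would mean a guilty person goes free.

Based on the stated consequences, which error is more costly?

Type I error

The Type I consequence (an innocent person is convicted and punished) is more severe than the Type II consequence (a guilty person goes free).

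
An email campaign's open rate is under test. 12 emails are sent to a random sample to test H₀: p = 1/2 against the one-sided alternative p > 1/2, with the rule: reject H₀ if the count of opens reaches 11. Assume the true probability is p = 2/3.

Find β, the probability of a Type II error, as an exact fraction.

502769/531441

Under the alternative p = 2/3, S ~ Binomial(12, 2/3); β is the probability the test does not reject, P(S < 11).
Equivalently, β = 1 − P(S ≥ 11) = 502769/531441.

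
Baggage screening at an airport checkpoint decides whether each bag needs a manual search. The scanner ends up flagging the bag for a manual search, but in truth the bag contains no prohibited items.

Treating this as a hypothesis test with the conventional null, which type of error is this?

Type I error

The null hypothesis here is that the bag contains no prohibited items.
'Flagging the bag for a manual search' corresponds to rejecting H₀.
H₀ was rejected but H₀ is true — a Type I error (false positive).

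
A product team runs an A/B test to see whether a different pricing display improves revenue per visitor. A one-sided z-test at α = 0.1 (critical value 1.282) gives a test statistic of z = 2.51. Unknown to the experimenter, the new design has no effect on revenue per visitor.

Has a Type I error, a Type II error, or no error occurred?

Type I error

The conventional null hypothesis is that the new design has no effect on revenue per visitor.
Since z = 2.51 > z* = 1.282, H₀ is rejected.
H₀ is true (actually the new design has no effect on revenue per visitor).
Rejecting a true H₀ is a Type I error.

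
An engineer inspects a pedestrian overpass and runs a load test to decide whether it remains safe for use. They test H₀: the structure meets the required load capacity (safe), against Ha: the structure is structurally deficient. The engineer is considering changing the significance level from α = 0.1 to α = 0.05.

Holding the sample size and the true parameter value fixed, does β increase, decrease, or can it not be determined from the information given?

It increases.

Lowering α raises the bar for rejection; under Ha, the test now fails to reject on outcomes it previously would have rejected.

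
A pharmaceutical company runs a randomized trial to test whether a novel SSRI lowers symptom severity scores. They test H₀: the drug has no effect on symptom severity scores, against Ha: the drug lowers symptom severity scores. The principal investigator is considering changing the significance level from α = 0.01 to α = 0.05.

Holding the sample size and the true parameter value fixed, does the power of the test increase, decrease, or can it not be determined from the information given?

It increases.

Relaxing α lowers the evidence threshold; under Ha, outcomes that previously fell short now trigger rejection.
Since power = 1 − β and β decreases, power increases.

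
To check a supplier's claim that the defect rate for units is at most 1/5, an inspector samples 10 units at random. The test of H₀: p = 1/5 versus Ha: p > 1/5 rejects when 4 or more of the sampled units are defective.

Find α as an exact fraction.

The significance level is the probability, assuming p = 1/5, of seeing 4 or more defectives in 10 draws.
Computing the lower-tail complement: 1 − 8585216/9765625 = 1180409/9765625.

1180409/9765625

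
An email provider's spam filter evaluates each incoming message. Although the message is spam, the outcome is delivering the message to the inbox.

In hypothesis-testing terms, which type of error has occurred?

Type II error

The null hypothesis here is that the message is legitimate (not spam).
'Delivering the message to the inbox' corresponds to failing to reject H₀.
H₀ was not rejected but H₀ is false — a Type II error (false negative).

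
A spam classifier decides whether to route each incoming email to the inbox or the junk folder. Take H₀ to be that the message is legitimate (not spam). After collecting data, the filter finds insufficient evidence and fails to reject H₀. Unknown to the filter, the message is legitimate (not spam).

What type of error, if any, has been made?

Neither — the decision is correct.

The test retained a true H₀ — the decision matches the true state.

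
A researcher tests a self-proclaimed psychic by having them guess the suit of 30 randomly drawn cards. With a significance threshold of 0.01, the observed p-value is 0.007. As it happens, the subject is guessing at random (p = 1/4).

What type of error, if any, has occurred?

The conventional null hypothesis is that the subject is guessing at random (p = 1/4).
Since p = 0.007 < α = 0.01, H₀ is rejected.
H₀ is true (actually the subject is guessing at random (p = 1/4)).
Rejecting a true H₀ is a Type I error.

Type I error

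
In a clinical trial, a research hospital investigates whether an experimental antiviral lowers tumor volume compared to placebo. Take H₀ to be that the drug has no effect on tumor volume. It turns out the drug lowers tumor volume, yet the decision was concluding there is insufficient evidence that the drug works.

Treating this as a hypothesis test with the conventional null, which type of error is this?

Type II error

'Concluding there is insufficient evidence that the drug works' corresponds to failing to reject H₀.
H₀ was not rejected but H₀ is false — a Type II error (false negative).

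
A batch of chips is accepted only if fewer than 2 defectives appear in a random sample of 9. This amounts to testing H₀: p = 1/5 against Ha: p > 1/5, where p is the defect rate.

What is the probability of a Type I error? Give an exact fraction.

α = P(reject H₀ | H₀ true) = P(S ≥ 2 | p = 1/5), S ~ Binomial(9, 1/5).
α = 1 − P(S ≤ 1) = 1 − 851968/1953125 = 1101157/1953125.

1101157/1953125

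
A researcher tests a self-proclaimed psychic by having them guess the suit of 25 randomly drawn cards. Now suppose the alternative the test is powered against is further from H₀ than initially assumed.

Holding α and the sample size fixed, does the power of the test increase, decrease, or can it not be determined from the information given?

A bigger departure from H₀ is easier for the test to detect, so it fails to reject less often.
Since power = 1 − β and β decreases, power increases.

It increases.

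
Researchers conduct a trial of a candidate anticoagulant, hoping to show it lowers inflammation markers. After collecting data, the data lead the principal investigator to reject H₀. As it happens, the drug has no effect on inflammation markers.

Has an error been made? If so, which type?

Type I error

The conventional null hypothesis here is that the drug has no effect on inflammation markers.
H₀ was rejected, but H₀ is actually true.
Rejecting a true null hypothesis is a Type I error (false positive).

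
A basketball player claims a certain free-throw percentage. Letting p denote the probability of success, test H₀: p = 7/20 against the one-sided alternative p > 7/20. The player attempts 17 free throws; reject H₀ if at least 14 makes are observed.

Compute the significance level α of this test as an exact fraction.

56496660191394549/655360000000000000000

The Type I error probability is α = P(Y ≥ 14) computed under H₀, where Y ~ Binomial(17, 7/20).
Summing C(17,j)(7/20)^j(13/20)^{17−j} for j = 14,…,17 gives 56496660191394549/655360000000000000000.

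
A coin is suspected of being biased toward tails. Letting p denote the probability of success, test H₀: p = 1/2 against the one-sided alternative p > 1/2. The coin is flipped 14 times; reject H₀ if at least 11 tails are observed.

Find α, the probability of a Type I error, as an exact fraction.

235/8192

The Type I error probability is α = P(S ≥ 11) computed under H₀, where S ~ Binomial(14, 1/2).
That's C(14,11) + C(14,12) + C(14,13) + C(14,14) over 2^14, i.e. (364 + 91 + 14 + 1)/16384 = 470/16384 = 235/8192.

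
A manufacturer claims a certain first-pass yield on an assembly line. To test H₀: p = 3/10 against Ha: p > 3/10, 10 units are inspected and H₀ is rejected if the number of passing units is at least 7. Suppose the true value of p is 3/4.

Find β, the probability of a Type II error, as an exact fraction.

58753/262144

A Type II error is failing to reject when Ha holds: with p = 3/4, β = P(X ≤ 6).
Adding the binomial probabilities P(X=0)+…+P(X=6) at p = 3/4 gives 58753/262144.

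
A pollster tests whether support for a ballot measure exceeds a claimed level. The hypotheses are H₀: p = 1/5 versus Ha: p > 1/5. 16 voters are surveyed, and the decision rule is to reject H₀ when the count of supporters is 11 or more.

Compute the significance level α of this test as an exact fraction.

4976577/152587890625

α = P(reject H₀ | H₀ true) = P(Y ≥ 11 | p = 1/5), with Y ~ Binomial(16, 1/5).
Summing C(16,j)(1/5)^j(4/5)^{16−j} for j = 11,…,16 gives 4976577/152587890625.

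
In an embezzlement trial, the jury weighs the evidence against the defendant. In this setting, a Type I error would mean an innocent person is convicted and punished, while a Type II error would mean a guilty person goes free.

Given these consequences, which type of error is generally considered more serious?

The Type I consequence (an innocent person is convicted and punished) is more severe than the Type II consequence (a guilty person goes free).

Type I error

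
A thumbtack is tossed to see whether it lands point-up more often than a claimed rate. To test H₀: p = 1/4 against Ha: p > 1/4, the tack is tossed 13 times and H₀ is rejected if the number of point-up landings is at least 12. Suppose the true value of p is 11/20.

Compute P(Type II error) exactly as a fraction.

636861571623279/640000000000000

A Type II error is failing to reject when Ha holds: with p = 11/20, β = P(X ≤ 11).
Equivalently, β = 1 − P(X ≥ 12) = 636861571623279/640000000000000.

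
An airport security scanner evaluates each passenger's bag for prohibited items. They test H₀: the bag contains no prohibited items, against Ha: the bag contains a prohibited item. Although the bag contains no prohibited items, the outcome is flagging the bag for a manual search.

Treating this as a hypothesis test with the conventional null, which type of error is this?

'Flagging the bag for a manual search' corresponds to rejecting H₀.
H₀ was rejected but H₀ is true — a Type I error (false positive).

Type I error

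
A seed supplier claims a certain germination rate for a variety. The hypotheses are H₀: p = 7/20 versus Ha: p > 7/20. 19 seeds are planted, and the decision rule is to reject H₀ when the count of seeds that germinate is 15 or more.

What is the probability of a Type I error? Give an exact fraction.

30172619187361172599/262144000000000000000000

α = P(reject H₀ | H₀ true) = P(X ≥ 15 | p = 7/20), with X ~ Binomial(19, 7/20).
Summing C(19,j)(7/20)^j(13/20)^{19−j} for j = 15,…,19 gives 30172619187361172599/262144000000000000000000.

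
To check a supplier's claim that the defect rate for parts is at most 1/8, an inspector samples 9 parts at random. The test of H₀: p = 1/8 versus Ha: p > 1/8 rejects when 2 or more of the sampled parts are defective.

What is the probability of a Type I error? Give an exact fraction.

Under H₀, K ~ Binomial(9, 1/8); the Type I error rate is P(K ≥ 2).
Computing the lower-tail complement: 1 − 5764801/8388608 = 2623807/8388608.

2623807/8388608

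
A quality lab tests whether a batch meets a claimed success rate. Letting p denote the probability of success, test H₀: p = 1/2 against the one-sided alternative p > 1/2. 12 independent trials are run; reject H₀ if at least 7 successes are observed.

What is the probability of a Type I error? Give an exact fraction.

Under H₀, S ~ Binomial(12, 1/2), and α = P(S ≥ 7).
Summing the upper tail: (792 + 495 + 220 + 66 + 12 + 1) / 2^12 = 1586/4096 = 793/2048.

793/2048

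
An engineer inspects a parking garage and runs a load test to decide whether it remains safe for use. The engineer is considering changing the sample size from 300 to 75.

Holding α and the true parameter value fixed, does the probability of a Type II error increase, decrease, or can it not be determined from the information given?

A smaller sample increases the standard error, so the sampling distributions under H₀ and Ha overlap more.

It increases.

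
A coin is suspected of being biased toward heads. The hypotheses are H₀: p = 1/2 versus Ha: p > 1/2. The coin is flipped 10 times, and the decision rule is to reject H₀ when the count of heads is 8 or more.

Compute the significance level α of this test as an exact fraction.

The Type I error probability is α = P(Y ≥ 8) computed under H₀, where Y ~ Binomial(10, 1/2).
P(Y ≥ 8) = [C(10,8) + C(10,9) + C(10,10)] / 2^10 = (45 + 10 + 1) / 1024 = 56/1024 = 7/128.

7/128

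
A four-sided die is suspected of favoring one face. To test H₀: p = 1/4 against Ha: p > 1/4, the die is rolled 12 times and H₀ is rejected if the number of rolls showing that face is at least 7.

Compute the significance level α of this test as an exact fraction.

The Type I error probability is α = P(K ≥ 7) computed under H₀, where K ~ Binomial(12, 1/4).
Adding the binomial terms for j = 7 through 12 with p = 1/4 yields 119561/8388608.

119561/8388608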